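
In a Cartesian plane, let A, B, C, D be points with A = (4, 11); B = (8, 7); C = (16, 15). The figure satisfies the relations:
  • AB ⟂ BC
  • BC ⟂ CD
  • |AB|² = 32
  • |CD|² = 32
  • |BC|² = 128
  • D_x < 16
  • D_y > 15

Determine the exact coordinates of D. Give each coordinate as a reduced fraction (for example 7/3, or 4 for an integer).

1. D_x = 12  [[BC ⟂ CD ⇒ 8x+8y-248=0] ∩ [|D−(16, 15)|²=32]]
2. D_y = 19  [[BC ⟂ CD ⇒ 8x+8y-248=0] ∩ [|D−(16, 15)|²=32]]
   so D = (12, 19)

D = (12, 19)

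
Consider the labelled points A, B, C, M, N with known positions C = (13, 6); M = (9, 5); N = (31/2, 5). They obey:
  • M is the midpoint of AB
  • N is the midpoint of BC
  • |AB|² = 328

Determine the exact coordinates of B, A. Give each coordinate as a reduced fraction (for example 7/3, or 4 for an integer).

B = (18, 4)
A = (0, 6)

1. B_x = 18  [B = 2·N−C = 2·(31/2, 5)−(13, 6)]
2. B_y = 4  [B = 2·N−C = 2·(31/2, 5)−(13, 6)]
   so B = (18, 4)
3. A_x = 0  [A = 2·M−B = 2·(9, 5)−(18, 4)]
4. A_y = 6  [A = 2·M−B = 2·(9, 5)−(18, 4)]
   so A = (0, 6)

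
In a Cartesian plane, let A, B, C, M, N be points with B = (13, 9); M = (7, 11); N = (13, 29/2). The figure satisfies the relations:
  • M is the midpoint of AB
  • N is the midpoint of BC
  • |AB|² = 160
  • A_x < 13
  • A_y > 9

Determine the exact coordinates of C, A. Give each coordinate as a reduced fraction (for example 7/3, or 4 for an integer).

C = (13, 20)
A = (1, 13)

1. A_x = 1  [A = 2·M−B = 2·(7, 11)−(13, 9)]
2. A_y = 13  [A = 2·M−B = 2·(7, 11)−(13, 9)]
   so A = (1, 13)
3. C_x = 13  [C = 2·N−B = 2·(13, 29/2)−(13, 9)]
4. C_y = 20  [C = 2·N−B = 2·(13, 29/2)−(13, 9)]
   so C = (13, 20)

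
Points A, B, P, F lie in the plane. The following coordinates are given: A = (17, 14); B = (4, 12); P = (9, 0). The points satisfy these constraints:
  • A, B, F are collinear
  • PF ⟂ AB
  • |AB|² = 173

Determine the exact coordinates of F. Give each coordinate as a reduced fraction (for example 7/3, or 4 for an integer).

F = (1225/173, 2158/173)

1. F_x = 1225/173  [[A, B, F are collinear ⇒ 2x-13y+148=0] ∩ [PF ⟂ AB ⇒ -13x-2y+117=0]]
2. F_y = 2158/173  [[A, B, F are collinear ⇒ 2x-13y+148=0] ∩ [PF ⟂ AB ⇒ -13x-2y+117=0]]
   so F = (1225/173, 2158/173)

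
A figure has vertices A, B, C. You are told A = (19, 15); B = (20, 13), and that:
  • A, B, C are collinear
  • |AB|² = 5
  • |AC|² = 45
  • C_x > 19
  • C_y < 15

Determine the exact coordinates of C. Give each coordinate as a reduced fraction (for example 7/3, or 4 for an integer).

1. C_x = 22  [[A, B, C are collinear ⇒ 2x+1y-53=0] ∩ [|C−(19, 15)|²=45]]
2. C_y = 9  [[A, B, C are collinear ⇒ 2x+1y-53=0] ∩ [|C−(19, 15)|²=45]]
   so C = (22, 9)

C = (22, 9)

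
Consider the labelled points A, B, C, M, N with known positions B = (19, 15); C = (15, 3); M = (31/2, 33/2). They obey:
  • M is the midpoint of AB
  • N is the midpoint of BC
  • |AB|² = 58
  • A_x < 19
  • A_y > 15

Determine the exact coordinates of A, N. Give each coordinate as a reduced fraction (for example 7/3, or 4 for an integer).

A = (12, 18)
N = (17, 9)

1. A_x = 12  [A = 2·M−B = 2·(31/2, 33/2)−(19, 15)]
2. A_y = 18  [A = 2·M−B = 2·(31/2, 33/2)−(19, 15)]
   so A = (12, 18)
3. N_x = 17  [2·N = B+C = (19, 15)+(15, 3)]
4. N_y = 9  [2·N = B+C = (19, 15)+(15, 3)]
   so N = (17, 9)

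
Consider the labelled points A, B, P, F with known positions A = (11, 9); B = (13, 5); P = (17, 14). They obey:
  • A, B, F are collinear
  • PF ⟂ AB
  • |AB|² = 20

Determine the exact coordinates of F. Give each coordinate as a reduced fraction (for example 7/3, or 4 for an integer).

1. F_x = 51/5  [[A, B, F are collinear ⇒ 4x+2y-62=0] ∩ [PF ⟂ AB ⇒ 2x-4y+22=0]]
2. F_y = 53/5  [[A, B, F are collinear ⇒ 4x+2y-62=0] ∩ [PF ⟂ AB ⇒ 2x-4y+22=0]]
   so F = (51/5, 53/5)

F = (51/5, 53/5)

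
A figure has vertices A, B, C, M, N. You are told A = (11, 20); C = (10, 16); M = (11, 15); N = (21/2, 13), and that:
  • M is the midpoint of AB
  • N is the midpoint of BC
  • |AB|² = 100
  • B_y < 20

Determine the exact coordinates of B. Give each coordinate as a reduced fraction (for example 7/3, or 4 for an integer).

B = (11, 10)

1. B_x = 11  [B = 2·M−A = 2·(11, 15)−(11, 20)]
2. B_y = 10  [B = 2·M−A = 2·(11, 15)−(11, 20)]
   so B = (11, 10)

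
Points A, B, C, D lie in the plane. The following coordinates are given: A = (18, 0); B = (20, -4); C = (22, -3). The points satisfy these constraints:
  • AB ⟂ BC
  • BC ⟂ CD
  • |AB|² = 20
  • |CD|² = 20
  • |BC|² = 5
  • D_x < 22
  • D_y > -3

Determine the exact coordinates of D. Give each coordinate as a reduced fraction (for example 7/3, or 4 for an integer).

D = (20, 1)

1. D_x = 20  [[BC ⟂ CD ⇒ 2x+1y-41=0] ∩ [|D−(22, -3)|²=20]]
2. D_y = 1  [[BC ⟂ CD ⇒ 2x+1y-41=0] ∩ [|D−(22, -3)|²=20]]
   so D = (20, 1)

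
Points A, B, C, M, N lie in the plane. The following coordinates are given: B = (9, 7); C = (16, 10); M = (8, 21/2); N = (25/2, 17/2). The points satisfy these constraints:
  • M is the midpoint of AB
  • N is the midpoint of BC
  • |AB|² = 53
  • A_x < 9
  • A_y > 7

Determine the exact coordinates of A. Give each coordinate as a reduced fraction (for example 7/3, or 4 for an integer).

A = (7, 14)

1. A_x = 7  [A = 2·M−B = 2·(8, 21/2)−(9, 7)]
2. A_y = 14  [A = 2·M−B = 2·(8, 21/2)−(9, 7)]
   so A = (7, 14)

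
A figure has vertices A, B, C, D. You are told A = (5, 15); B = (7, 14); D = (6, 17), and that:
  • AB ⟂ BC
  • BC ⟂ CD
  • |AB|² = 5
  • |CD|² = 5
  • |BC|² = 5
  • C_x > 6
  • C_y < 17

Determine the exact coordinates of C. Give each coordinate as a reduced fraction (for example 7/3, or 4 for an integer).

1. C_x = 8  [[AB ⟂ BC ⇒ 2x-1y=0] ∩ [|C−(6, 17)|²=5]]
2. C_y = 16  [[AB ⟂ BC ⇒ 2x-1y=0] ∩ [|C−(6, 17)|²=5]]
   so C = (8, 16)

C = (8, 16)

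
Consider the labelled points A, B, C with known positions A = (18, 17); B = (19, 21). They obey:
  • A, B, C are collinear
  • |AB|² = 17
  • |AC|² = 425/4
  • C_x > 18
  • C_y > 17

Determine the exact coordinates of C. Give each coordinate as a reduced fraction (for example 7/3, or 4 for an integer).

1. C_x = 41/2  [[A, B, C are collinear ⇒ -4x+1y+55=0] ∩ [|C−(18, 17)|²=425/4]]
2. C_y = 27  [[A, B, C are collinear ⇒ -4x+1y+55=0] ∩ [|C−(18, 17)|²=425/4]]
   so C = (41/2, 27)

C = (41/2, 27)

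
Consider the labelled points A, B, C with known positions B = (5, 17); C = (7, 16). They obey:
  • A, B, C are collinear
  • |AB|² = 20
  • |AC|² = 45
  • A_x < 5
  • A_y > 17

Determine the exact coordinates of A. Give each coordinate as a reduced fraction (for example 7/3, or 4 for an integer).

1. A_x = 1  [[A, B, C are collinear ⇒ 1x+2y-39=0] ∩ [|A−(5, 17)|²=20]]
2. A_y = 19  [[A, B, C are collinear ⇒ 1x+2y-39=0] ∩ [|A−(5, 17)|²=20]]
   so A = (1, 19)

A = (1, 19)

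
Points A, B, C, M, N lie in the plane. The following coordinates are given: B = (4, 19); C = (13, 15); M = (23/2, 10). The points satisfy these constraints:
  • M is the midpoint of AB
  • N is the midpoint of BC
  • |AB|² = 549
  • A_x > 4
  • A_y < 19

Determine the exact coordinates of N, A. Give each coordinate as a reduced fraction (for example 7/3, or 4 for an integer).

N = (17/2, 17)
A = (19, 1)

1. A_x = 19  [A = 2·M−B = 2·(23/2, 10)−(4, 19)]
2. A_y = 1  [A = 2·M−B = 2·(23/2, 10)−(4, 19)]
   so A = (19, 1)
3. N_x = 17/2  [2·N = B+C = (4, 19)+(13, 15)]
4. N_y = 17  [2·N = B+C = (4, 19)+(13, 15)]
   so N = (17/2, 17)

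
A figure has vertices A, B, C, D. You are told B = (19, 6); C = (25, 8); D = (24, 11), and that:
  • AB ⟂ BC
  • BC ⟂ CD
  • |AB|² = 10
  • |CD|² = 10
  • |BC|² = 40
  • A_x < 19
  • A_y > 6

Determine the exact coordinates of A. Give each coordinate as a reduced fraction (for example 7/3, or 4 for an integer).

1. A_x = 18  [[AB ⟂ BC ⇒ -6x-2y+126=0] ∩ [|A−(19, 6)|²=10]]
2. A_y = 9  [[AB ⟂ BC ⇒ -6x-2y+126=0] ∩ [|A−(19, 6)|²=10]]
   so A = (18, 9)

A = (18, 9)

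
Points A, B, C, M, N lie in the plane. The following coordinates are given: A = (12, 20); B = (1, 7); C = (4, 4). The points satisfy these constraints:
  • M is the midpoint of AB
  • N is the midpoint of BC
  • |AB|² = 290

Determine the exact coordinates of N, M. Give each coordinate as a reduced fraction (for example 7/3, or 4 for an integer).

N = (5/2, 11/2)
M = (13/2, 27/2)

1. M_x = 13/2  [2·M = A+B = (12, 20)+(1, 7)]
2. M_y = 27/2  [2·M = A+B = (12, 20)+(1, 7)]
   so M = (13/2, 27/2)
3. N_x = 5/2  [2·N = B+C = (1, 7)+(4, 4)]
4. N_y = 11/2  [2·N = B+C = (1, 7)+(4, 4)]
   so N = (5/2, 11/2)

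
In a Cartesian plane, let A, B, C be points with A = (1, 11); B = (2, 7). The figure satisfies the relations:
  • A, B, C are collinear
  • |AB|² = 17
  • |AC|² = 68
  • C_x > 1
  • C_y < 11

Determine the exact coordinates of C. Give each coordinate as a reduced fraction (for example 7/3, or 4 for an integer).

1. C_x = 3  [[A, B, C are collinear ⇒ 4x+1y-15=0] ∩ [|C−(1, 11)|²=68]]
2. C_y = 3  [[A, B, C are collinear ⇒ 4x+1y-15=0] ∩ [|C−(1, 11)|²=68]]
   so C = (3, 3)

C = (3, 3)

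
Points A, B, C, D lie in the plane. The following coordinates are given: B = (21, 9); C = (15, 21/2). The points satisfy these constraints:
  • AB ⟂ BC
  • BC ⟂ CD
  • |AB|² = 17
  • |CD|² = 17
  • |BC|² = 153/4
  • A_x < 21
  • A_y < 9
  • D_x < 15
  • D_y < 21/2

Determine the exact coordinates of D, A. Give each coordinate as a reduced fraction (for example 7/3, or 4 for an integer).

1. D_x = 14  [[BC ⟂ CD ⇒ -6x+3/2y+297/4=0] ∩ [|D−(15, 21/2)|²=17]]
2. D_y = 13/2  [[BC ⟂ CD ⇒ -6x+3/2y+297/4=0] ∩ [|D−(15, 21/2)|²=17]]
   so D = (14, 13/2)
3. A_x = 20  [[AB ⟂ BC ⇒ 6x-3/2y-225/2=0] ∩ [|A−(21, 9)|²=17]]
4. A_y = 5  [[AB ⟂ BC ⇒ 6x-3/2y-225/2=0] ∩ [|A−(21, 9)|²=17]]
   so A = (20, 5)

D = (14, 13/2)
A = (20, 5)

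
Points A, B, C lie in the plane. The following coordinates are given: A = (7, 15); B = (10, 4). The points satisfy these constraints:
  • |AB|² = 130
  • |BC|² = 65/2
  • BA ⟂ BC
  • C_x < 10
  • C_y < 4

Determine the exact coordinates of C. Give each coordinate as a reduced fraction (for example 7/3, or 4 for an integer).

1. C_x = 9/2  [[BA ⟂ BC ⇒ -3x+11y-14=0] ∩ [|C−(10, 4)|²=65/2]]
2. C_y = 5/2  [[BA ⟂ BC ⇒ -3x+11y-14=0] ∩ [|C−(10, 4)|²=65/2]]
   so C = (9/2, 5/2)

C = (9/2, 5/2)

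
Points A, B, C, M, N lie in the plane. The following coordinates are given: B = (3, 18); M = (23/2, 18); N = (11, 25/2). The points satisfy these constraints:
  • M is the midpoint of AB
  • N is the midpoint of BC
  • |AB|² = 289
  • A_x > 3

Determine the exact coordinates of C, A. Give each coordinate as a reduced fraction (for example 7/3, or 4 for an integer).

1. A_x = 20  [A = 2·M−B = 2·(23/2, 18)−(3, 18)]
2. A_y = 18  [A = 2·M−B = 2·(23/2, 18)−(3, 18)]
   so A = (20, 18)
3. C_x = 19  [C = 2·N−B = 2·(11, 25/2)−(3, 18)]
4. C_y = 7  [C = 2·N−B = 2·(11, 25/2)−(3, 18)]
   so C = (19, 7)

C = (19, 7)
A = (20, 18)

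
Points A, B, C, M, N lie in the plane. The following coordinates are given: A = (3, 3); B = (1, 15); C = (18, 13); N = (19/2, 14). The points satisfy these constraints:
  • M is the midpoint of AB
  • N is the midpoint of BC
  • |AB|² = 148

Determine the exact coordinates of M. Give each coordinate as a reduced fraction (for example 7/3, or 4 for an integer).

M = (2, 9)

1. M_x = 2  [2·M = A+B = (3, 3)+(1, 15)]
2. M_y = 9  [2·M = A+B = (3, 3)+(1, 15)]
   so M = (2, 9)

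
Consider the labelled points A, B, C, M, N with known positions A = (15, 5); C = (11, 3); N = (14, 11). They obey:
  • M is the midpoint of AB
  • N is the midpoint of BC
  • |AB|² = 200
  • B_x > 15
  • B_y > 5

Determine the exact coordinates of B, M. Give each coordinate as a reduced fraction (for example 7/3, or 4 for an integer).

B = (17, 19)
M = (16, 12)

1. B_x = 17  [B = 2·N−C = 2·(14, 11)−(11, 3)]
2. B_y = 19  [B = 2·N−C = 2·(14, 11)−(11, 3)]
   so B = (17, 19)
3. M_x = 16  [2·M = A+B = (15, 5)+(17, 19)]
4. M_y = 12  [2·M = A+B = (15, 5)+(17, 19)]
   so M = (16, 12)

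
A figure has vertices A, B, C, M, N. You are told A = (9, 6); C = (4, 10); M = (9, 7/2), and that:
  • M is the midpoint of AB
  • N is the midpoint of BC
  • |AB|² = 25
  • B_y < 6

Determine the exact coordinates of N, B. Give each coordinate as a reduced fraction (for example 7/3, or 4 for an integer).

1. B_x = 9  [B = 2·M−A = 2·(9, 7/2)−(9, 6)]
2. B_y = 1  [B = 2·M−A = 2·(9, 7/2)−(9, 6)]
   so B = (9, 1)
3. N_x = 13/2  [2·N = B+C = (9, 1)+(4, 10)]
4. N_y = 11/2  [2·N = B+C = (9, 1)+(4, 10)]
   so N = (13/2, 11/2)

N = (13/2, 11/2)
B = (9, 1)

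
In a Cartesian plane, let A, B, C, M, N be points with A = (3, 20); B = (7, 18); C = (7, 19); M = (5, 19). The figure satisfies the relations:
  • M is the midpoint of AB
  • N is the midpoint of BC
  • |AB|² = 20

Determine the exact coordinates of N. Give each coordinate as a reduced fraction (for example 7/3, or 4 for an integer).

N = (7, 37/2)

1. N_x = 7  [2·N = B+C = (7, 18)+(7, 19)]
2. N_y = 37/2  [2·N = B+C = (7, 18)+(7, 19)]
   so N = (7, 37/2)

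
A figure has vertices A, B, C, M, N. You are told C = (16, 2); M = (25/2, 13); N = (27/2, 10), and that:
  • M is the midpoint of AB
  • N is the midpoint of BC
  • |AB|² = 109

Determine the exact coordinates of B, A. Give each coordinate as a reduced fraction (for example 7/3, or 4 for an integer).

1. B_x = 11  [B = 2·N−C = 2·(27/2, 10)−(16, 2)]
2. B_y = 18  [B = 2·N−C = 2·(27/2, 10)−(16, 2)]
   so B = (11, 18)
3. A_x = 14  [A = 2·M−B = 2·(25/2, 13)−(11, 18)]
4. A_y = 8  [A = 2·M−B = 2·(25/2, 13)−(11, 18)]
   so A = (14, 8)

B = (11, 18)
A = (14, 8)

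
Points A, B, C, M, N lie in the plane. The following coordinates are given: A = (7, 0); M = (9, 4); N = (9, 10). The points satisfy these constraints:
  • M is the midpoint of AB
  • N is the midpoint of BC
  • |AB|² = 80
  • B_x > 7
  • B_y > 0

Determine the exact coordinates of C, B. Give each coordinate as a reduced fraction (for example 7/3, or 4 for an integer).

C = (7, 12)
B = (11, 8)

1. B_x = 11  [B = 2·M−A = 2·(9, 4)−(7, 0)]
2. B_y = 8  [B = 2·M−A = 2·(9, 4)−(7, 0)]
   so B = (11, 8)
3. C_x = 7  [C = 2·N−B = 2·(9, 10)−(11, 8)]
4. C_y = 12  [C = 2·N−B = 2·(9, 10)−(11, 8)]
   so C = (7, 12)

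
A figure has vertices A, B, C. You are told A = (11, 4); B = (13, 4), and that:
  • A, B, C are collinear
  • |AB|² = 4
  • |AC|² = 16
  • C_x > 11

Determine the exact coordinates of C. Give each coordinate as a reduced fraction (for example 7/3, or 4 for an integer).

1. C_x = 15  [[A, B, C are collinear ⇒ 2y-8=0] ∩ [|C−(11, 4)|²=16]]
2. C_y = 4  [[A, B, C are collinear ⇒ 2y-8=0] ∩ [|C−(11, 4)|²=16]]
   so C = (15, 4)

C = (15, 4)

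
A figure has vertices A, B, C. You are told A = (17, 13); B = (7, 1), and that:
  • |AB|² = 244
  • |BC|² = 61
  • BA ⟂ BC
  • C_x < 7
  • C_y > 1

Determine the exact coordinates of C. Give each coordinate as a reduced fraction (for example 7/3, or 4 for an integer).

1. C_x = 1  [[BA ⟂ BC ⇒ 10x+12y-82=0] ∩ [|C−(7, 1)|²=61]]
2. C_y = 6  [[BA ⟂ BC ⇒ 10x+12y-82=0] ∩ [|C−(7, 1)|²=61]]
   so C = (1, 6)

C = (1, 6)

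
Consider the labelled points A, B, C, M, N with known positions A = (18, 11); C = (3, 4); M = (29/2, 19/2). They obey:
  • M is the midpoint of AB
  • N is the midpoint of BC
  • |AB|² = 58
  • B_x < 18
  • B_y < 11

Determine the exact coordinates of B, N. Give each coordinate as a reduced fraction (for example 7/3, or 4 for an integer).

B = (11, 8)
N = (7, 6)

1. B_x = 11  [B = 2·M−A = 2·(29/2, 19/2)−(18, 11)]
2. B_y = 8  [B = 2·M−A = 2·(29/2, 19/2)−(18, 11)]
   so B = (11, 8)
3. N_x = 7  [2·N = B+C = (11, 8)+(3, 4)]
4. N_y = 6  [2·N = B+C = (11, 8)+(3, 4)]
   so N = (7, 6)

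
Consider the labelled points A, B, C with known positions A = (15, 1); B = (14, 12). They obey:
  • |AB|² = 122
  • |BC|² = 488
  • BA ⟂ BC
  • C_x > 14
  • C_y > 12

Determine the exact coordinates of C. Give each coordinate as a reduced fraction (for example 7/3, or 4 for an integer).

C = (36, 14)

1. C_x = 36  [[BA ⟂ BC ⇒ 1x-11y+118=0] ∩ [|C−(14, 12)|²=488]]
2. C_y = 14  [[BA ⟂ BC ⇒ 1x-11y+118=0] ∩ [|C−(14, 12)|²=488]]
   so C = (36, 14)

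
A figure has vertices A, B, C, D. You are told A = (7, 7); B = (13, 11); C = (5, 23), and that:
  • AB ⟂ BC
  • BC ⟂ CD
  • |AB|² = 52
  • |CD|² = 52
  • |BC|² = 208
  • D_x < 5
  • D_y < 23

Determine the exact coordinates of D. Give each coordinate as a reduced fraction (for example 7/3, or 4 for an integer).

D = (-1, 19)

1. D_x = -1  [[BC ⟂ CD ⇒ -8x+12y-236=0] ∩ [|D−(5, 23)|²=52]]
2. D_y = 19  [[BC ⟂ CD ⇒ -8x+12y-236=0] ∩ [|D−(5, 23)|²=52]]
   so D = (-1, 19)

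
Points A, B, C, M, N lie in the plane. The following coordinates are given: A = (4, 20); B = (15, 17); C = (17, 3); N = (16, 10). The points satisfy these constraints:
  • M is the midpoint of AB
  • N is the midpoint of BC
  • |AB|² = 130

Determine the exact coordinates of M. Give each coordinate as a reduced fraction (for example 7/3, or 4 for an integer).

1. M_x = 19/2  [2·M = A+B = (4, 20)+(15, 17)]
2. M_y = 37/2  [2·M = A+B = (4, 20)+(15, 17)]
   so M = (19/2, 37/2)

M = (19/2, 37/2)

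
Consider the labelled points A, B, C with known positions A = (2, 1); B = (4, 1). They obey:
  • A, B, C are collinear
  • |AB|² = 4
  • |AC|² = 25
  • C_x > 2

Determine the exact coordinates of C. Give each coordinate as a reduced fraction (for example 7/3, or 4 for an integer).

C = (7, 1)

1. C_x = 7  [[A, B, C are collinear ⇒ 2y-2=0] ∩ [|C−(2, 1)|²=25]]
2. C_y = 1  [[A, B, C are collinear ⇒ 2y-2=0] ∩ [|C−(2, 1)|²=25]]
   so C = (7, 1)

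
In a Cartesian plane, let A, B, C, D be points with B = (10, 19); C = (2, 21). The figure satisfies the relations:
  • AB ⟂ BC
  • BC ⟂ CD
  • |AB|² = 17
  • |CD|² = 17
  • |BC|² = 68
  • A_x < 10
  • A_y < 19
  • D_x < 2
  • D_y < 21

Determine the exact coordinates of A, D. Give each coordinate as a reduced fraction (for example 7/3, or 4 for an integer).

A = (9, 15)
D = (1, 17)

1. A_x = 9  [[AB ⟂ BC ⇒ 8x-2y-42=0] ∩ [|A−(10, 19)|²=17]]
2. A_y = 15  [[AB ⟂ BC ⇒ 8x-2y-42=0] ∩ [|A−(10, 19)|²=17]]
   so A = (9, 15)
3. D_x = 1  [[BC ⟂ CD ⇒ -8x+2y-26=0] ∩ [|D−(2, 21)|²=17]]
4. D_y = 17  [[BC ⟂ CD ⇒ -8x+2y-26=0] ∩ [|D−(2, 21)|²=17]]
   so D = (1, 17)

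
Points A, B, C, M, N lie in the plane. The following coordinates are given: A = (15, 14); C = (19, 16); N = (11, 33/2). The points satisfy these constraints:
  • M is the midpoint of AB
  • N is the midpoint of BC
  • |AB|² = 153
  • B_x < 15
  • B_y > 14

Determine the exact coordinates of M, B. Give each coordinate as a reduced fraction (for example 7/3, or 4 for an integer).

M = (9, 31/2)
B = (3, 17)

1. B_x = 3  [B = 2·N−C = 2·(11, 33/2)−(19, 16)]
2. B_y = 17  [B = 2·N−C = 2·(11, 33/2)−(19, 16)]
   so B = (3, 17)
3. M_x = 9  [2·M = A+B = (15, 14)+(3, 17)]
4. M_y = 31/2  [2·M = A+B = (15, 14)+(3, 17)]
   so M = (9, 31/2)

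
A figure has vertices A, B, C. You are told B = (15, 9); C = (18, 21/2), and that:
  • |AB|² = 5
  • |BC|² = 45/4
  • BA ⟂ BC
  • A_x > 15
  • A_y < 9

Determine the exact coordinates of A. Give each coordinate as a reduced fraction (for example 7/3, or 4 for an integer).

A = (16, 7)

1. A_x = 16  [[BA ⟂ BC ⇒ 3x+3/2y-117/2=0] ∩ [|A−(15, 9)|²=5]]
2. A_y = 7  [[BA ⟂ BC ⇒ 3x+3/2y-117/2=0] ∩ [|A−(15, 9)|²=5]]
   so A = (16, 7)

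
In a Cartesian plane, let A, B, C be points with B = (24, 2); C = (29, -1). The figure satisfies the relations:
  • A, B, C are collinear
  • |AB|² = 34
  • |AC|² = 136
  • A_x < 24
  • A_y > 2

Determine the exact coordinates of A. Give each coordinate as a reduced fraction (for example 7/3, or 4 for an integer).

1. A_x = 19  [[A, B, C are collinear ⇒ 3x+5y-82=0] ∩ [|A−(24, 2)|²=34]]
2. A_y = 5  [[A, B, C are collinear ⇒ 3x+5y-82=0] ∩ [|A−(24, 2)|²=34]]
   so A = (19, 5)

A = (19, 5)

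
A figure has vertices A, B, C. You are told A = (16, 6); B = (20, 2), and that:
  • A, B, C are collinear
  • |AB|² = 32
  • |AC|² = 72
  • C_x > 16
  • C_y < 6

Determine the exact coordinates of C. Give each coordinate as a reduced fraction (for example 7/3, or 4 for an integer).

C = (22, 0)

1. C_x = 22  [[A, B, C are collinear ⇒ 4x+4y-88=0] ∩ [|C−(16, 6)|²=72]]
2. C_y = 0  [[A, B, C are collinear ⇒ 4x+4y-88=0] ∩ [|C−(16, 6)|²=72]]
   so C = (22, 0)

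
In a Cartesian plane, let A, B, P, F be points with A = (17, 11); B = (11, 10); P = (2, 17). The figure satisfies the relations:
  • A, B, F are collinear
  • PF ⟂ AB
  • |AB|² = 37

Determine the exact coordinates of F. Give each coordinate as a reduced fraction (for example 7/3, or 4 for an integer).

F = (125/37, 323/37)

1. F_x = 125/37  [[A, B, F are collinear ⇒ 1x-6y+49=0] ∩ [PF ⟂ AB ⇒ -6x-1y+29=0]]
2. F_y = 323/37  [[A, B, F are collinear ⇒ 1x-6y+49=0] ∩ [PF ⟂ AB ⇒ -6x-1y+29=0]]
   so F = (125/37, 323/37)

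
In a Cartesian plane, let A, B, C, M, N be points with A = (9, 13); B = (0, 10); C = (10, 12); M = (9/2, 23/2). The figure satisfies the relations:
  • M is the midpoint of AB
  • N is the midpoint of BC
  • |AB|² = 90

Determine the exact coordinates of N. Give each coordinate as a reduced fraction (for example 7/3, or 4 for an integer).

N = (5, 11)

1. N_x = 5  [2·N = B+C = (0, 10)+(10, 12)]
2. N_y = 11  [2·N = B+C = (0, 10)+(10, 12)]
   so N = (5, 11)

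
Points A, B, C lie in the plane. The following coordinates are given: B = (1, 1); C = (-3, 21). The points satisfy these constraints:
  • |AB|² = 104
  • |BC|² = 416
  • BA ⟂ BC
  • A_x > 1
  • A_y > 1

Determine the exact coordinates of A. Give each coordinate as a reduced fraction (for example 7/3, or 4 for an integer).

A = (11, 3)

1. A_x = 11  [[BA ⟂ BC ⇒ -4x+20y-16=0] ∩ [|A−(1, 1)|²=104]]
2. A_y = 3  [[BA ⟂ BC ⇒ -4x+20y-16=0] ∩ [|A−(1, 1)|²=104]]
   so A = (11, 3)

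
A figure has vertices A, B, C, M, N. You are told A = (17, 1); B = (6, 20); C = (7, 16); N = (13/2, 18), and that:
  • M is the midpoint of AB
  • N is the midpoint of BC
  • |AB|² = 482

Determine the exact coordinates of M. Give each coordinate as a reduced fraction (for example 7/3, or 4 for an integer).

M = (23/2, 21/2)

1. M_x = 23/2  [2·M = A+B = (17, 1)+(6, 20)]
2. M_y = 21/2  [2·M = A+B = (17, 1)+(6, 20)]
   so M = (23/2, 21/2)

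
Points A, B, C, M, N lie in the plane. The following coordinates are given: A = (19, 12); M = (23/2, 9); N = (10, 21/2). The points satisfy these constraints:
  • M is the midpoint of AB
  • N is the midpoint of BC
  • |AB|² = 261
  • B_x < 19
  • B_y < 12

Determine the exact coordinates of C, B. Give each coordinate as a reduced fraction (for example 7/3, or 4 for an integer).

C = (16, 15)
B = (4, 6)

1. B_x = 4  [B = 2·M−A = 2·(23/2, 9)−(19, 12)]
2. B_y = 6  [B = 2·M−A = 2·(23/2, 9)−(19, 12)]
   so B = (4, 6)
3. C_x = 16  [C = 2·N−B = 2·(10, 21/2)−(4, 6)]
4. C_y = 15  [C = 2·N−B = 2·(10, 21/2)−(4, 6)]
   so C = (16, 15)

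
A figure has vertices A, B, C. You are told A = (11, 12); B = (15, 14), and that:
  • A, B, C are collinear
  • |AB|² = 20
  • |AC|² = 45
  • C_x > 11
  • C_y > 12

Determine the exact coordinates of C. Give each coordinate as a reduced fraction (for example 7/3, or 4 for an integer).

1. C_x = 17  [[A, B, C are collinear ⇒ -2x+4y-26=0] ∩ [|C−(11, 12)|²=45]]
2. C_y = 15  [[A, B, C are collinear ⇒ -2x+4y-26=0] ∩ [|C−(11, 12)|²=45]]
   so C = (17, 15)

C = (17, 15)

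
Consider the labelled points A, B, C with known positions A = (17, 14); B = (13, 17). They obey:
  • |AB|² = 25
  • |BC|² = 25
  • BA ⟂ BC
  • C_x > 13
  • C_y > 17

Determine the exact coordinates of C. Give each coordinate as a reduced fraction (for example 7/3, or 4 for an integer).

1. C_x = 16  [[BA ⟂ BC ⇒ 4x-3y-1=0] ∩ [|C−(13, 17)|²=25]]
2. C_y = 21  [[BA ⟂ BC ⇒ 4x-3y-1=0] ∩ [|C−(13, 17)|²=25]]
   so C = (16, 21)

C = (16, 21)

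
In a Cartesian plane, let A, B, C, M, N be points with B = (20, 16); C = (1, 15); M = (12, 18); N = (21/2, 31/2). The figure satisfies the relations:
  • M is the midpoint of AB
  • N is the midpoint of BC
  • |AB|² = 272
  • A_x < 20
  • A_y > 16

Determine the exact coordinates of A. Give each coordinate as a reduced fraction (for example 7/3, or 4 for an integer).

A = (4, 20)

1. A_x = 4  [A = 2·M−B = 2·(12, 18)−(20, 16)]
2. A_y = 20  [A = 2·M−B = 2·(12, 18)−(20, 16)]
   so A = (4, 20)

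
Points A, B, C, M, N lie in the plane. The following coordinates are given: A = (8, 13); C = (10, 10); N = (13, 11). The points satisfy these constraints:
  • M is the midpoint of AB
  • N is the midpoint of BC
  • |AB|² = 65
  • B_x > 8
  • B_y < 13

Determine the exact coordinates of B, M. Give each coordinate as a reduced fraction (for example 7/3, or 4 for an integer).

1. B_x = 16  [B = 2·N−C = 2·(13, 11)−(10, 10)]
2. B_y = 12  [B = 2·N−C = 2·(13, 11)−(10, 10)]
   so B = (16, 12)
3. M_x = 12  [2·M = A+B = (8, 13)+(16, 12)]
4. M_y = 25/2  [2·M = A+B = (8, 13)+(16, 12)]
   so M = (12, 25/2)

B = (16, 12)
M = (12, 25/2)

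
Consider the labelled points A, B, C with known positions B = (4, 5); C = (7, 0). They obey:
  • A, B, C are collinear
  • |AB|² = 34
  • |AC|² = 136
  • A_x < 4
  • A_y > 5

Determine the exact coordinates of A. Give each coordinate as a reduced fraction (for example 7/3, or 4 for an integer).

1. A_x = 1  [[A, B, C are collinear ⇒ 5x+3y-35=0] ∩ [|A−(4, 5)|²=34]]
2. A_y = 10  [[A, B, C are collinear ⇒ 5x+3y-35=0] ∩ [|A−(4, 5)|²=34]]
   so A = (1, 10)

A = (1, 10)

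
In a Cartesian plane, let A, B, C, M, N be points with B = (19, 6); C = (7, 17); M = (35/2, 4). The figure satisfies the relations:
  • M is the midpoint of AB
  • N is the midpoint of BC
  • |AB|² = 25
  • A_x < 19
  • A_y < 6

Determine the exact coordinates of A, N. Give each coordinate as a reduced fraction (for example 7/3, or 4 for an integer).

A = (16, 2)
N = (13, 23/2)

1. A_x = 16  [A = 2·M−B = 2·(35/2, 4)−(19, 6)]
2. A_y = 2  [A = 2·M−B = 2·(35/2, 4)−(19, 6)]
   so A = (16, 2)
3. N_x = 13  [2·N = B+C = (19, 6)+(7, 17)]
4. N_y = 23/2  [2·N = B+C = (19, 6)+(7, 17)]
   so N = (13, 23/2)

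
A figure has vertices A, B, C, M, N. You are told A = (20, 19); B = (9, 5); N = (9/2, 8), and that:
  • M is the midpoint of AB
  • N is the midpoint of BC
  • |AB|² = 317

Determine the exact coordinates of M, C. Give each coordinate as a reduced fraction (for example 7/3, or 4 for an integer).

1. M_x = 29/2  [2·M = A+B = (20, 19)+(9, 5)]
2. M_y = 12  [2·M = A+B = (20, 19)+(9, 5)]
   so M = (29/2, 12)
3. C_x = 0  [C = 2·N−B = 2·(9/2, 8)−(9, 5)]
4. C_y = 11  [C = 2·N−B = 2·(9/2, 8)−(9, 5)]
   so C = (0, 11)

M = (29/2, 12)
C = (0, 11)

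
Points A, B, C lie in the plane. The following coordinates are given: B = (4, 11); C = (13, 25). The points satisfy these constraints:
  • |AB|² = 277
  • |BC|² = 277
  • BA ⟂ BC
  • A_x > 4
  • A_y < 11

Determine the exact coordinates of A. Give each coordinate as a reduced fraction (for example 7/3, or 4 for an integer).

1. A_x = 18  [[BA ⟂ BC ⇒ 9x+14y-190=0] ∩ [|A−(4, 11)|²=277]]
2. A_y = 2  [[BA ⟂ BC ⇒ 9x+14y-190=0] ∩ [|A−(4, 11)|²=277]]
   so A = (18, 2)

A = (18, 2)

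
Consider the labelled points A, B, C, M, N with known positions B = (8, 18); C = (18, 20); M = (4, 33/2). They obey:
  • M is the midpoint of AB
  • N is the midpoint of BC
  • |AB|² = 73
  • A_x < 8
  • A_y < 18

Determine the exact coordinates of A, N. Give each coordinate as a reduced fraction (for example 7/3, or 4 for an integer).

1. A_x = 0  [A = 2·M−B = 2·(4, 33/2)−(8, 18)]
2. A_y = 15  [A = 2·M−B = 2·(4, 33/2)−(8, 18)]
   so A = (0, 15)
3. N_x = 13  [2·N = B+C = (8, 18)+(18, 20)]
4. N_y = 19  [2·N = B+C = (8, 18)+(18, 20)]
   so N = (13, 19)

A = (0, 15)
N = (13, 19)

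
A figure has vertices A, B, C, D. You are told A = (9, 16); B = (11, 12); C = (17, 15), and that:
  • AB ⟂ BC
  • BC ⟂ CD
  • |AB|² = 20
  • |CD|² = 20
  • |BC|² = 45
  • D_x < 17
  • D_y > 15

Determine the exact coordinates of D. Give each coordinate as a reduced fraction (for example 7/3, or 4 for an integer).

D = (15, 19)

1. D_x = 15  [[BC ⟂ CD ⇒ 6x+3y-147=0] ∩ [|D−(17, 15)|²=20]]
2. D_y = 19  [[BC ⟂ CD ⇒ 6x+3y-147=0] ∩ [|D−(17, 15)|²=20]]
   so D = (15, 19)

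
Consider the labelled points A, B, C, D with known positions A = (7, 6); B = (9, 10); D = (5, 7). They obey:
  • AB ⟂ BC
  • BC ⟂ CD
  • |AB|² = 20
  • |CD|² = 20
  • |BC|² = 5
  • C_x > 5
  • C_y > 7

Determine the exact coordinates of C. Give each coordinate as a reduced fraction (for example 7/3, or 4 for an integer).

1. C_x = 7  [[AB ⟂ BC ⇒ 2x+4y-58=0] ∩ [|C−(5, 7)|²=20]]
2. C_y = 11  [[AB ⟂ BC ⇒ 2x+4y-58=0] ∩ [|C−(5, 7)|²=20]]
   so C = (7, 11)

C = (7, 11)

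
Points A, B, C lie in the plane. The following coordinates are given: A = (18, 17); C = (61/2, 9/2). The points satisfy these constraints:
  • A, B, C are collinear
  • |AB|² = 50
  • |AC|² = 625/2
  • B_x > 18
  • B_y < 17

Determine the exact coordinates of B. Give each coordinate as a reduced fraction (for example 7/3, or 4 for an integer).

B = (23, 12)

1. B_x = 23  [[A, B, C are collinear ⇒ -25/2x-25/2y+875/2=0] ∩ [|B−(18, 17)|²=50]]
2. B_y = 12  [[A, B, C are collinear ⇒ -25/2x-25/2y+875/2=0] ∩ [|B−(18, 17)|²=50]]
   so B = (23, 12)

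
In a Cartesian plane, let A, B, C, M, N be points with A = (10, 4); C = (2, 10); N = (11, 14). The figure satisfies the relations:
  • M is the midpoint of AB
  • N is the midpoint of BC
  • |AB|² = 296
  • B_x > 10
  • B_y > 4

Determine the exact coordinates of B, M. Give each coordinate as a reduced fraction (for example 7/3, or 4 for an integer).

1. B_x = 20  [B = 2·N−C = 2·(11, 14)−(2, 10)]
2. B_y = 18  [B = 2·N−C = 2·(11, 14)−(2, 10)]
   so B = (20, 18)
3. M_x = 15  [2·M = A+B = (10, 4)+(20, 18)]
4. M_y = 11  [2·M = A+B = (10, 4)+(20, 18)]
   so M = (15, 11)

B = (20, 18)
M = (15, 11)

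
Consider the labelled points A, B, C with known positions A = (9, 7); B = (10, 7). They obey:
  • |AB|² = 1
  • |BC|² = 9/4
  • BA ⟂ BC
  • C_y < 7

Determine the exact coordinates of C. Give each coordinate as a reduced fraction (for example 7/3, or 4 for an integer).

1. C_x = 10  [[BA ⟂ BC ⇒ -1x+10=0] ∩ [|C−(10, 7)|²=9/4]]
2. C_y = 11/2  [[BA ⟂ BC ⇒ -1x+10=0] ∩ [|C−(10, 7)|²=9/4]]
   so C = (10, 11/2)

C = (10, 11/2)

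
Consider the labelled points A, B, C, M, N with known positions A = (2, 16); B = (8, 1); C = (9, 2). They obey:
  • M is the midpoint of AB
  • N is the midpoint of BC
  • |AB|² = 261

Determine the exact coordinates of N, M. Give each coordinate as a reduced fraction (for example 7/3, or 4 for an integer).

N = (17/2, 3/2)
M = (5, 17/2)

1. M_x = 5  [2·M = A+B = (2, 16)+(8, 1)]
2. M_y = 17/2  [2·M = A+B = (2, 16)+(8, 1)]
   so M = (5, 17/2)
3. N_x = 17/2  [2·N = B+C = (8, 1)+(9, 2)]
4. N_y = 3/2  [2·N = B+C = (8, 1)+(9, 2)]
   so N = (17/2, 3/2)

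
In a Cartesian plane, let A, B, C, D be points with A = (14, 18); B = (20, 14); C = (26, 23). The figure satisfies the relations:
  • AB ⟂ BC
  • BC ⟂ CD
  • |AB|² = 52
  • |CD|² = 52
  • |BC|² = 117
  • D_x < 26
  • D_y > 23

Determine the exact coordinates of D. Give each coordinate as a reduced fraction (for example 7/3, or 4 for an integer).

D = (20, 27)

1. D_x = 20  [[BC ⟂ CD ⇒ 6x+9y-363=0] ∩ [|D−(26, 23)|²=52]]
2. D_y = 27  [[BC ⟂ CD ⇒ 6x+9y-363=0] ∩ [|D−(26, 23)|²=52]]
   so D = (20, 27)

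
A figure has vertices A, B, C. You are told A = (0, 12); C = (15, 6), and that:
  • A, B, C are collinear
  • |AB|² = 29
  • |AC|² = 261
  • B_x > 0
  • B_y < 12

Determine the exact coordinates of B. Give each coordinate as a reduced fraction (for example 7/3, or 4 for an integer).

B = (5, 10)

1. B_x = 5  [[A, B, C are collinear ⇒ -6x-15y+180=0] ∩ [|B−(0, 12)|²=29]]
2. B_y = 10  [[A, B, C are collinear ⇒ -6x-15y+180=0] ∩ [|B−(0, 12)|²=29]]
   so B = (5, 10)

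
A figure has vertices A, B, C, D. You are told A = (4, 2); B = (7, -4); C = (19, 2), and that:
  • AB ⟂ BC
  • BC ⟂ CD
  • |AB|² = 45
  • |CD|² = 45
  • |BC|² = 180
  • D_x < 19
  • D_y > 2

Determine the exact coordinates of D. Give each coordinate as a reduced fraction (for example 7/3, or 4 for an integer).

D = (16, 8)

1. D_x = 16  [[BC ⟂ CD ⇒ 12x+6y-240=0] ∩ [|D−(19, 2)|²=45]]
2. D_y = 8  [[BC ⟂ CD ⇒ 12x+6y-240=0] ∩ [|D−(19, 2)|²=45]]
   so D = (16, 8)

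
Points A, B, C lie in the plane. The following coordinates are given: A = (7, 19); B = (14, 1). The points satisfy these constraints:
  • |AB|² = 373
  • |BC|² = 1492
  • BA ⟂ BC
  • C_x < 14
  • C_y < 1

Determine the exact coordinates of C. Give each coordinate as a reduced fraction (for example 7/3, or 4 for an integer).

C = (-22, -13)

1. C_x = -22  [[BA ⟂ BC ⇒ -7x+18y+80=0] ∩ [|C−(14, 1)|²=1492]]
2. C_y = -13  [[BA ⟂ BC ⇒ -7x+18y+80=0] ∩ [|C−(14, 1)|²=1492]]
   so C = (-22, -13)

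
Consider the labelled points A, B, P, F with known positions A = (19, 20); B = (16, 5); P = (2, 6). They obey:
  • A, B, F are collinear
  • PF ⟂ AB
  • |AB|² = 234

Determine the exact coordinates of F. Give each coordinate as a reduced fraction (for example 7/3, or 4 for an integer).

1. F_x = 407/26  [[A, B, F are collinear ⇒ 15x-3y-225=0] ∩ [PF ⟂ AB ⇒ -3x-15y+96=0]]
2. F_y = 85/26  [[A, B, F are collinear ⇒ 15x-3y-225=0] ∩ [PF ⟂ AB ⇒ -3x-15y+96=0]]
   so F = (407/26, 85/26)

F = (407/26, 85/26)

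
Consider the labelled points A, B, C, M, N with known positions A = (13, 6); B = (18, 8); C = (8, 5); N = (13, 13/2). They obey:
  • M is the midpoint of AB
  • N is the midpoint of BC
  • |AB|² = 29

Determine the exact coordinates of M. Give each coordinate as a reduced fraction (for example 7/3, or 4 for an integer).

M = (31/2, 7)

1. M_x = 31/2  [2·M = A+B = (13, 6)+(18, 8)]
2. M_y = 7  [2·M = A+B = (13, 6)+(18, 8)]
   so M = (31/2, 7)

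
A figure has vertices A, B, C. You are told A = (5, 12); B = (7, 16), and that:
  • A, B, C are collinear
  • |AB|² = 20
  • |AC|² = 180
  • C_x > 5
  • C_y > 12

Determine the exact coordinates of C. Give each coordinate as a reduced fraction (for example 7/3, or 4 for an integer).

1. C_x = 11  [[A, B, C are collinear ⇒ -4x+2y-4=0] ∩ [|C−(5, 12)|²=180]]
2. C_y = 24  [[A, B, C are collinear ⇒ -4x+2y-4=0] ∩ [|C−(5, 12)|²=180]]
   so C = (11, 24)

C = (11, 24)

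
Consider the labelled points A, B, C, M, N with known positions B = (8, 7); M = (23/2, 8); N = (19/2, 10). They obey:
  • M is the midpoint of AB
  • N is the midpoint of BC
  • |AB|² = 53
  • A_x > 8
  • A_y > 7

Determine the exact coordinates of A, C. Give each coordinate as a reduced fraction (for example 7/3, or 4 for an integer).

A = (15, 9)
C = (11, 13)

1. A_x = 15  [A = 2·M−B = 2·(23/2, 8)−(8, 7)]
2. A_y = 9  [A = 2·M−B = 2·(23/2, 8)−(8, 7)]
   so A = (15, 9)
3. C_x = 11  [C = 2·N−B = 2·(19/2, 10)−(8, 7)]
4. C_y = 13  [C = 2·N−B = 2·(19/2, 10)−(8, 7)]
   so C = (11, 13)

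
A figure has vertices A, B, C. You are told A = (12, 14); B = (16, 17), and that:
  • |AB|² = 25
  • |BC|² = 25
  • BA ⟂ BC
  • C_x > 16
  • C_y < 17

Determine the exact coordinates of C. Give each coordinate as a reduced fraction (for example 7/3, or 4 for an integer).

1. C_x = 19  [[BA ⟂ BC ⇒ -4x-3y+115=0] ∩ [|C−(16, 17)|²=25]]
2. C_y = 13  [[BA ⟂ BC ⇒ -4x-3y+115=0] ∩ [|C−(16, 17)|²=25]]
   so C = (19, 13)

C = (19, 13)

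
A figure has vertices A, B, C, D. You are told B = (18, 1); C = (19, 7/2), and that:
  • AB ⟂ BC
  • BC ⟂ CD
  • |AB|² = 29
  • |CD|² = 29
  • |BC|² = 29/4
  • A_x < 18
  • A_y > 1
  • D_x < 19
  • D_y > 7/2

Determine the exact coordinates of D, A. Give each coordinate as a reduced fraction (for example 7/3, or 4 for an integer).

D = (14, 11/2)
A = (13, 3)

1. D_x = 14  [[BC ⟂ CD ⇒ 1x+5/2y-111/4=0] ∩ [|D−(19, 7/2)|²=29]]
2. D_y = 11/2  [[BC ⟂ CD ⇒ 1x+5/2y-111/4=0] ∩ [|D−(19, 7/2)|²=29]]
   so D = (14, 11/2)
3. A_x = 13  [[AB ⟂ BC ⇒ -1x-5/2y+41/2=0] ∩ [|A−(18, 1)|²=29]]
4. A_y = 3  [[AB ⟂ BC ⇒ -1x-5/2y+41/2=0] ∩ [|A−(18, 1)|²=29]]
   so A = (13, 3)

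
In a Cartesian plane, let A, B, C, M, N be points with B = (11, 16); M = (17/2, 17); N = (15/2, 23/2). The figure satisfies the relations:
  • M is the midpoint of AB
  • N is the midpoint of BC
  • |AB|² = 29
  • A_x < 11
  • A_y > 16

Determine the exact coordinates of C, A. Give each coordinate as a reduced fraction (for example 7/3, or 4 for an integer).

C = (4, 7)
A = (6, 18)

1. A_x = 6  [A = 2·M−B = 2·(17/2, 17)−(11, 16)]
2. A_y = 18  [A = 2·M−B = 2·(17/2, 17)−(11, 16)]
   so A = (6, 18)
3. C_x = 4  [C = 2·N−B = 2·(15/2, 23/2)−(11, 16)]
4. C_y = 7  [C = 2·N−B = 2·(15/2, 23/2)−(11, 16)]
   so C = (4, 7)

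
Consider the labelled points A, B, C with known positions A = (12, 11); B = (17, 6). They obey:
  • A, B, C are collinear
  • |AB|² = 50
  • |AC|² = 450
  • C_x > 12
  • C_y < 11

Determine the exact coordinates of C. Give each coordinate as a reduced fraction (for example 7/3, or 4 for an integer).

C = (27, -4)

1. C_x = 27  [[A, B, C are collinear ⇒ 5x+5y-115=0] ∩ [|C−(12, 11)|²=450]]
2. C_y = -4  [[A, B, C are collinear ⇒ 5x+5y-115=0] ∩ [|C−(12, 11)|²=450]]
   so C = (27, -4)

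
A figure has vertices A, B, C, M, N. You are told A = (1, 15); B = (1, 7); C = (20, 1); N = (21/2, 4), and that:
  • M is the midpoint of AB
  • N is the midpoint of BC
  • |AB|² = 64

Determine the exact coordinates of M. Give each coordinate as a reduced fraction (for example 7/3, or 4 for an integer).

1. M_x = 1  [2·M = A+B = (1, 15)+(1, 7)]
2. M_y = 11  [2·M = A+B = (1, 15)+(1, 7)]
   so M = (1, 11)

M = (1, 11)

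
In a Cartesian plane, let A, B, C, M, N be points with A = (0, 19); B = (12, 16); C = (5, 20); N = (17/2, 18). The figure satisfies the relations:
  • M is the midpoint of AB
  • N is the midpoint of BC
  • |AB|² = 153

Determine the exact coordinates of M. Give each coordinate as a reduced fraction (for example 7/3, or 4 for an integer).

1. M_x = 6  [2·M = A+B = (0, 19)+(12, 16)]
2. M_y = 35/2  [2·M = A+B = (0, 19)+(12, 16)]
   so M = (6, 35/2)

M = (6, 35/2)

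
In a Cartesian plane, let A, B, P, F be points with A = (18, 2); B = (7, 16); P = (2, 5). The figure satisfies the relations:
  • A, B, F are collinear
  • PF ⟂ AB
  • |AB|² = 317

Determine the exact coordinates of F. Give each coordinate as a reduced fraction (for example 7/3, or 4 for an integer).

F = (3308/317, 3686/317)

1. F_x = 3308/317  [[A, B, F are collinear ⇒ -14x-11y+274=0] ∩ [PF ⟂ AB ⇒ -11x+14y-48=0]]
2. F_y = 3686/317  [[A, B, F are collinear ⇒ -14x-11y+274=0] ∩ [PF ⟂ AB ⇒ -11x+14y-48=0]]
   so F = (3308/317, 3686/317)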